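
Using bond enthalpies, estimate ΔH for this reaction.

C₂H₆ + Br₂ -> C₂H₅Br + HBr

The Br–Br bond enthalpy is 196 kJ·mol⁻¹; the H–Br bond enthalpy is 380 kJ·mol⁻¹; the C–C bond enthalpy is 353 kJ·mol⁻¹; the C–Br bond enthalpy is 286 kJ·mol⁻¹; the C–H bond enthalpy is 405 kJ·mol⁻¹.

ΔH ≈ −65 kJ

Bonds broken (reactants):
  Br–Br: 1 × 196 = 196
  C–C: 1 × 353 = 353
  C–H: 6 × 405 = 2430
  Σ(broken) = 2979 kJ
Bonds formed (products):
  C–Br: 1 × 286 = 286
  C–C: 1 × 353 = 353
  C–H: 5 × 405 = 2025
  H–Br: 1 × 380 = 380
  Σ(formed) = 3044 kJ
ΔH = Σ(broken) − Σ(formed) = 2979 − 3044 = −65 kJ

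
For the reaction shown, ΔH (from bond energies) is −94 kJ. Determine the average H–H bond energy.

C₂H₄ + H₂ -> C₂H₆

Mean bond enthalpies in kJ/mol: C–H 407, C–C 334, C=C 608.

D(H–H) ≈ 446 kJ/mol

Let D be the H–H bond energy.
Σ(broken) = 4×407 + 1×608 + 1×D = 2236 + D
Σ(formed) = 1×334 + 6×407 = 2776
ΔH = Σ(broken) − Σ(formed) = (2236 + D) − (2776) = −540 + D
Setting this equal to −94 kJ gives D = 446 kJ/mol.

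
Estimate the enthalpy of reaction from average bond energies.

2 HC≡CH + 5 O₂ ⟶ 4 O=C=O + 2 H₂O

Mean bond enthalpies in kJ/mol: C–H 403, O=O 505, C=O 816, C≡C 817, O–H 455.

ΔH ≈ −2577 kJ

Bonds broken (reactants):
  C≡C: 2 × 817 = 1634
  C–H: 4 × 403 = 1612
  O=O: 5 × 505 = 2525
  Σ(broken) = 5771 kJ
Bonds formed (products):
  C=O: 8 × 816 = 6528
  O–H: 4 × 455 = 1820
  Σ(formed) = 8348 kJ
ΔH = Σ(broken) − Σ(formed) = 5771 − 8348 = −2577 kJ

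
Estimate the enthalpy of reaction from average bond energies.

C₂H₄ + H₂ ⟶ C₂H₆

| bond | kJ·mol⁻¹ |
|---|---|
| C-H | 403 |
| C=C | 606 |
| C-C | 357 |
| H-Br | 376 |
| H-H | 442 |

ΔH ≈ −115 kJ

Bonds broken (reactants):
  C-H: 4 × 403 = 1612
  C=C: 1 × 606 = 606
  H-H: 1 × 442 = 442
  Σ(broken) = 2660 kJ
Bonds formed (products):
  C-C: 1 × 357 = 357
  C-H: 6 × 403 = 2418
  Σ(formed) = 2775 kJ
ΔH = Σ(broken) − Σ(formed) = 2660 − 2775 = −115 kJ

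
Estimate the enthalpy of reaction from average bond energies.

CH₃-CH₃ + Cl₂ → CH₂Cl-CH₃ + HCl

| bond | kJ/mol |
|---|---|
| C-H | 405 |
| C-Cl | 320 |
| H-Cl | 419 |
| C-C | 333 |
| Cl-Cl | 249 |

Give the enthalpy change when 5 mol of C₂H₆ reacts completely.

Bonds broken (reactants):
  C-C: 1 × 333 = 333
  C-H: 6 × 405 = 2430
  Cl-Cl: 1 × 249 = 249
  Σ(broken) = 3012 kJ
Bonds formed (products):
  C-C: 1 × 333 = 333
  C-Cl: 1 × 320 = 320
  C-H: 5 × 405 = 2025
  H-Cl: 1 × 419 = 419
  Σ(formed) = 3097 kJ
ΔH = Σ(broken) − Σ(formed) = 3012 − 3097 = −85 kJ
For 5× the reaction as written: 5 × (−85) = −425 kJ

ΔH = −425 kJ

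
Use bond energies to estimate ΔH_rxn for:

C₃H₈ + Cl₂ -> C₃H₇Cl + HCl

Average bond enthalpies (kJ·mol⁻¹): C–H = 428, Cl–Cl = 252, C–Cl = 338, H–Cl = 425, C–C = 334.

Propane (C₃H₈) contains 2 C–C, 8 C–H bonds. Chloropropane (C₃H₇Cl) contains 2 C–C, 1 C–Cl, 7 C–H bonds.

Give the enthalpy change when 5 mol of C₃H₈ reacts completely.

Bonds broken (reactants):
  C–C: 2 × 334 = 668
  C–H: 8 × 428 = 3424
  Cl–Cl: 1 × 252 = 252
  Σ(broken) = 4344 kJ
Bonds formed (products):
  C–C: 2 × 334 = 668
  C–Cl: 1 × 338 = 338
  C–H: 7 × 428 = 2996
  H–Cl: 1 × 425 = 425
  Σ(formed) = 4427 kJ
ΔH = Σ(broken) − Σ(formed) = 4344 − 4427 = −83 kJ
For 5× the reaction as written: 5 × (−83) = −415 kJ

ΔH = −415 kJ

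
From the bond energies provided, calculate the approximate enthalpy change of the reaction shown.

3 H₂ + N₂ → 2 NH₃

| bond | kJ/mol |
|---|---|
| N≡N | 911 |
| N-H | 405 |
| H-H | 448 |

ΔH ≈ −175 kJ

Bonds broken (reactants):
  H-H: 3 × 448 = 1344
  N≡N: 1 × 911 = 911
  Σ(broken) = 2255 kJ
Bonds formed (products):
  N-H: 6 × 405 = 2430
  Σ(formed) = 2430 kJ
ΔH = Σ(broken) − Σ(formed) = 2255 − 2430 = −175 kJ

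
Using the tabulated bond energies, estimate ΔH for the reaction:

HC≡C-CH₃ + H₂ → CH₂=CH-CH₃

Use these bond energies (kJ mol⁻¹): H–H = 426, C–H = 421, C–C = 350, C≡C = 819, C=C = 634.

Bonds broken (reactants):
  C≡C: 1 × 819 = 819
  C–C: 1 × 350 = 350
  C–H: 4 × 421 = 1684
  H–H: 1 × 426 = 426
  Σ(broken) = 3279 kJ
Bonds formed (products):
  C–C: 1 × 350 = 350
  C–H: 6 × 421 = 2526
  C=C: 1 × 634 = 634
  Σ(formed) = 3510 kJ
ΔH = Σ(broken) − Σ(formed) = 3279 − 3510 = −231 kJ

ΔH ≈ −231 kJ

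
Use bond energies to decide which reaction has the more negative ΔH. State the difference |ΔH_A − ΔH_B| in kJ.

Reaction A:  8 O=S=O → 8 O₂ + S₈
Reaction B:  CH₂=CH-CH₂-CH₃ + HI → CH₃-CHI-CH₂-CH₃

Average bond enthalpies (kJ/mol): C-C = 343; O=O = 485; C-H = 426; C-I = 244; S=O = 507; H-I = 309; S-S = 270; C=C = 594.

Reaction B, by 2182 kJ

Reaction A:
  Bonds broken (reactants):
    S=O: 16 × 507 = 8112
    Σ(broken) = 8112 kJ
  Bonds formed (products):
    O=O: 8 × 485 = 3880
    S-S: 8 × 270 = 2160
    Σ(formed) = 6040 kJ
  ΔH_A = 8112 − 6040 = +2072 kJ
Reaction B:
  Bonds broken (reactants):
    C-C: 2 × 343 = 686
    C-H: 8 × 426 = 3408
    C=C: 1 × 594 = 594
    H-I: 1 × 309 = 309
    Σ(broken) = 4997 kJ
  Bonds formed (products):
    C-C: 3 × 343 = 1029
    C-H: 9 × 426 = 3834
    C-I: 1 × 244 = 244
    Σ(formed) = 5107 kJ
  ΔH_B = 4997 − 5107 = −110 kJ
ΔH_A − ΔH_B = +2182 kJ, so reaction B has the more negative ΔH; |ΔH_A − ΔH_B| = 2182 kJ.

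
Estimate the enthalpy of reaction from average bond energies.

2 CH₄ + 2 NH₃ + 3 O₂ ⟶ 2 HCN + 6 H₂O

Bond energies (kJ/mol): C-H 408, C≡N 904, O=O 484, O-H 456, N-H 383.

Bonds broken (reactants):
  C-H: 8 × 408 = 3264
  N-H: 6 × 383 = 2298
  O=O: 3 × 484 = 1452
  Σ(broken) = 7014 kJ
Bonds formed (products):
  C≡N: 2 × 904 = 1808
  C-H: 2 × 408 = 816
  O-H: 12 × 456 = 5472
  Σ(formed) = 8096 kJ
ΔH = Σ(broken) − Σ(formed) = 7014 − 8096 = −1082 kJ

ΔH ≈ −1082 kJ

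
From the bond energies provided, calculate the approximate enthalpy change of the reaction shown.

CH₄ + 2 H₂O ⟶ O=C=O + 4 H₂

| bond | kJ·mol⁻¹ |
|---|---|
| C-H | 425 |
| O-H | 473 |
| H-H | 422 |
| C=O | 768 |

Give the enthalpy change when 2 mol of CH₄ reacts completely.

ΔH = +736 kJ

Bonds broken (reactants):
  C-H: 4 × 425 = 1700
  O-H: 4 × 473 = 1892
  Σ(broken) = 3592 kJ
Bonds formed (products):
  C=O: 2 × 768 = 1536
  H-H: 4 × 422 = 1688
  Σ(formed) = 3224 kJ
ΔH = Σ(broken) − Σ(formed) = 3592 − 3224 = +368 kJ
For 2× the reaction as written: 2 × (+368) = +736 kJ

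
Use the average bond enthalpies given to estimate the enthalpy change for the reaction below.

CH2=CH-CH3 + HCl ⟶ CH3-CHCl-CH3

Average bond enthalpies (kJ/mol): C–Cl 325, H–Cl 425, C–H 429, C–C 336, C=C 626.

Bonds broken (reactants):
  C–C: 1 × 336 = 336
  C–H: 6 × 429 = 2574
  C=C: 1 × 626 = 626
  H–Cl: 1 × 425 = 425
  Σ(broken) = 3961 kJ
Bonds formed (products):
  C–C: 2 × 336 = 672
  C–Cl: 1 × 325 = 325
  C–H: 7 × 429 = 3003
  Σ(formed) = 4000 kJ
ΔH = Σ(broken) − Σ(formed) = 3961 − 4000 = −39 kJ

ΔH ≈ −39 kJ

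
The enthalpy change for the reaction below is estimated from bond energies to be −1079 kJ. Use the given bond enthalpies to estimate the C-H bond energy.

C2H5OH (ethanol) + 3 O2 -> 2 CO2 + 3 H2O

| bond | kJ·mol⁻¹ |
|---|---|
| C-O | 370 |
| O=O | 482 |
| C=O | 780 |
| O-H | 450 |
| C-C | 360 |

Let D be the C-H bond energy.
Σ(broken) = 1×360 + 5×D + 1×370 + 1×450 + 3×482 = 2626 + 5D
Σ(formed) = 4×780 + 6×450 = 5820
ΔH = Σ(broken) − Σ(formed) = (2626 + 5D) − (5820) = −3194 + 5D
Setting this equal to −1079 kJ gives 5D = 2115, so D = 423 kJ/mol.

D(C-H) ≈ 423 kJ/mol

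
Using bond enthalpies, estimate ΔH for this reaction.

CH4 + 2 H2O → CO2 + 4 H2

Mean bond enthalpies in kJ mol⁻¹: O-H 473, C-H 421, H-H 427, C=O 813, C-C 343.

Bonds broken (reactants):
  C-H: 4 × 421 = 1684
  O-H: 4 × 473 = 1892
  Σ(broken) = 3576 kJ
Bonds formed (products):
  C=O: 2 × 813 = 1626
  H-H: 4 × 427 = 1708
  Σ(formed) = 3334 kJ
ΔH = Σ(broken) − Σ(formed) = 3576 − 3334 = +242 kJ

ΔH ≈ +242 kJ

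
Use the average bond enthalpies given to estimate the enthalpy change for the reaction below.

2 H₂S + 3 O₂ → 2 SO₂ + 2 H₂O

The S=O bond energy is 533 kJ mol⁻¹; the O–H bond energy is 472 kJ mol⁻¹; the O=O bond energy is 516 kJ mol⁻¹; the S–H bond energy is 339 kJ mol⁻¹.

Bonds broken (reactants):
  O=O: 3 × 516 = 1548
  S–H: 4 × 339 = 1356
  Σ(broken) = 2904 kJ
Bonds formed (products):
  O–H: 4 × 472 = 1888
  S=O: 4 × 533 = 2132
  Σ(formed) = 4020 kJ
ΔH = Σ(broken) − Σ(formed) = 2904 − 4020 = −1116 kJ

ΔH ≈ −1116 kJ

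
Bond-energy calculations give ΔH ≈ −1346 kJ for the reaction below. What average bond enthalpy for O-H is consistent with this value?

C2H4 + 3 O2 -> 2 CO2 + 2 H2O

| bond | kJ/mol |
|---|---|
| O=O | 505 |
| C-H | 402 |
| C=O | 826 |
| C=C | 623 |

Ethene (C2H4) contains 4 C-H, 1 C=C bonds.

Let D be the O-H bond energy.
Σ(broken) = 4×402 + 1×623 + 3×505 = 3746
Σ(formed) = 4×826 + 4×D = 3304 + 4D
ΔH = Σ(broken) − Σ(formed) = (3746) − (3304 + 4D) = +442 − 4D
Setting this equal to −1346 kJ gives 4D = 1788, so D = 447 kJ/mol.

D(O-H) ≈ 447 kJ/mol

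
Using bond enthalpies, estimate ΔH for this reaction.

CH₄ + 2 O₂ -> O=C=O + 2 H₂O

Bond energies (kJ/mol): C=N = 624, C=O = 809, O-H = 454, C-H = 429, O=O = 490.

Bonds broken (reactants):
  C-H: 4 × 429 = 1716
  O=O: 2 × 490 = 980
  Σ(broken) = 2696 kJ
Bonds formed (products):
  C=O: 2 × 809 = 1618
  O-H: 4 × 454 = 1816
  Σ(formed) = 3434 kJ
ΔH = Σ(broken) − Σ(formed) = 2696 − 3434 = −738 kJ

ΔH ≈ −738 kJ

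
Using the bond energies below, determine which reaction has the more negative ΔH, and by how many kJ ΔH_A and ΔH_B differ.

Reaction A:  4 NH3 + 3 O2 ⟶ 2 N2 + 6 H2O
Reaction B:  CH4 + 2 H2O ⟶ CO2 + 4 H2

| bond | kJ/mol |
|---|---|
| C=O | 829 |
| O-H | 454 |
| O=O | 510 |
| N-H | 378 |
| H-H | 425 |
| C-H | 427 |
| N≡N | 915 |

Reaction A, by 1378 kJ

Reaction A:
  Bonds broken (reactants):
    N-H: 12 × 378 = 4536
    O=O: 3 × 510 = 1530
    Σ(broken) = 6066 kJ
  Bonds formed (products):
    N≡N: 2 × 915 = 1830
    O-H: 12 × 454 = 5448
    Σ(formed) = 7278 kJ
  ΔH_A = 6066 − 7278 = −1212 kJ
Reaction B:
  Bonds broken (reactants):
    C-H: 4 × 427 = 1708
    O-H: 4 × 454 = 1816
    Σ(broken) = 3524 kJ
  Bonds formed (products):
    C=O: 2 × 829 = 1658
    H-H: 4 × 425 = 1700
    Σ(formed) = 3358 kJ
  ΔH_B = 3524 − 3358 = +166 kJ
ΔH_A − ΔH_B = −1378 kJ, so reaction A has the more negative ΔH; |ΔH_A − ΔH_B| = 1378 kJ.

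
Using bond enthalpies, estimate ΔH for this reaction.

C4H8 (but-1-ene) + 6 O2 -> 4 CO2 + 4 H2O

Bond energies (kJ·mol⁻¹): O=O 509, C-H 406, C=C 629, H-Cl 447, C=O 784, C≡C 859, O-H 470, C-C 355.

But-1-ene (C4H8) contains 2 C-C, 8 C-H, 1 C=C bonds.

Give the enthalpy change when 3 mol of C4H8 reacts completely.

Bonds broken (reactants):
  C-C: 2 × 355 = 710
  C-H: 8 × 406 = 3248
  C=C: 1 × 629 = 629
  O=O: 6 × 509 = 3054
  Σ(broken) = 7641 kJ
Bonds formed (products):
  C=O: 8 × 784 = 6272
  O-H: 8 × 470 = 3760
  Σ(formed) = 10032 kJ
ΔH = Σ(broken) − Σ(formed) = 7641 − 10032 = −2391 kJ
For 3× the reaction as written: 3 × (−2391) = −7173 kJ

ΔH = −7173 kJ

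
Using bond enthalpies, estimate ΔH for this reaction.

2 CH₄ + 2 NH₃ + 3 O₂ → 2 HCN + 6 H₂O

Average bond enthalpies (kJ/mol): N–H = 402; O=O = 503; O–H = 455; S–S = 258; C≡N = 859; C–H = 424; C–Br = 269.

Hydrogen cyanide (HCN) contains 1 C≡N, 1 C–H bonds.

Bonds broken (reactants):
  C–H: 8 × 424 = 3392
  N–H: 6 × 402 = 2412
  O=O: 3 × 503 = 1509
  Σ(broken) = 7313 kJ
Bonds formed (products):
  C≡N: 2 × 859 = 1718
  C–H: 2 × 424 = 848
  O–H: 12 × 455 = 5460
  Σ(formed) = 8026 kJ
ΔH = Σ(broken) − Σ(formed) = 7313 − 8026 = −713 kJ

ΔH ≈ −713 kJ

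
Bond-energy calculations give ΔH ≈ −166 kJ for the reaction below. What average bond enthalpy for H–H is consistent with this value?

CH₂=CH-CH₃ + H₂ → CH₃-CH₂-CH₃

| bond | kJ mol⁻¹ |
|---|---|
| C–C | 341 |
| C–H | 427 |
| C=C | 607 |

Let D be the H–H bond energy.
Σ(broken) = 1×341 + 6×427 + 1×607 + 1×D = 3510 + D
Σ(formed) = 2×341 + 8×427 = 4098
ΔH = Σ(broken) − Σ(formed) = (3510 + D) − (4098) = −588 + D
Setting this equal to −166 kJ gives D = 422 kJ/mol.

D(H–H) ≈ 422 kJ/mol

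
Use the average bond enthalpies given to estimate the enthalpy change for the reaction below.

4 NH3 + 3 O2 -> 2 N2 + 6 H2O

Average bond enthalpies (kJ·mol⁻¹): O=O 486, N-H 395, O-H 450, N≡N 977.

Bonds broken (reactants):
  N-H: 12 × 395 = 4740
  O=O: 3 × 486 = 1458
  Σ(broken) = 6198 kJ
Bonds formed (products):
  N≡N: 2 × 977 = 1954
  O-H: 12 × 450 = 5400
  Σ(formed) = 7354 kJ
ΔH = Σ(broken) − Σ(formed) = 6198 − 7354 = −1156 kJ

ΔH ≈ −1156 kJ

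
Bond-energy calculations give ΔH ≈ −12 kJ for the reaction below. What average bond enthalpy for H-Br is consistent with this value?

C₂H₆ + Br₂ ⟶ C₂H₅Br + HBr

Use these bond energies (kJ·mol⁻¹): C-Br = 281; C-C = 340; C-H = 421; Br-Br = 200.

Let D be the H-Br bond energy.
Σ(broken) = 1×200 + 1×340 + 6×421 = 3066
Σ(formed) = 1×281 + 1×340 + 5×421 + 1×D = 2726 + D
ΔH = Σ(broken) − Σ(formed) = (3066) − (2726 + D) = +340 − D
Setting this equal to −12 kJ gives D = 352 kJ/mol.

D(H-Br) ≈ 352 kJ/mol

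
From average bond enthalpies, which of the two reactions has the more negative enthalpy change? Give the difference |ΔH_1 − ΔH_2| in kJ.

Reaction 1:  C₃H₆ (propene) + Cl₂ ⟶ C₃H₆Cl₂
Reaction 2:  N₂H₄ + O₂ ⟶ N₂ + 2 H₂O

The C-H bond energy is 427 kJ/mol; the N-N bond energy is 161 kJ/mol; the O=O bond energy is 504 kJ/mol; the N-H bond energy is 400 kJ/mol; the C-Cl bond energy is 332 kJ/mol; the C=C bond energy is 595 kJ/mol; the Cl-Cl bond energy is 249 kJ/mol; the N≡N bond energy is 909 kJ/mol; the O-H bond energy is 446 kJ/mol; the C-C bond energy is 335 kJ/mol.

Reaction 1:
  Bonds broken (reactants):
    C-C: 1 × 335 = 335
    C-H: 6 × 427 = 2562
    C=C: 1 × 595 = 595
    Cl-Cl: 1 × 249 = 249
    Σ(broken) = 3741 kJ
  Bonds formed (products):
    C-C: 2 × 335 = 670
    C-Cl: 2 × 332 = 664
    C-H: 6 × 427 = 2562
    Σ(formed) = 3896 kJ
  ΔH_1 = 3741 − 3896 = −155 kJ
Reaction 2:
  Bonds broken (reactants):
    N-H: 4 × 400 = 1600
    N-N: 1 × 161 = 161
    O=O: 1 × 504 = 504
    Σ(broken) = 2265 kJ
  Bonds formed (products):
    N≡N: 1 × 909 = 909
    O-H: 4 × 446 = 1784
    Σ(formed) = 2693 kJ
  ΔH_2 = 2265 − 2693 = −428 kJ
ΔH_1 − ΔH_2 = +273 kJ, so reaction 2 has the more negative ΔH; |ΔH_1 − ΔH_2| = 273 kJ.

Reaction 2, by 273 kJ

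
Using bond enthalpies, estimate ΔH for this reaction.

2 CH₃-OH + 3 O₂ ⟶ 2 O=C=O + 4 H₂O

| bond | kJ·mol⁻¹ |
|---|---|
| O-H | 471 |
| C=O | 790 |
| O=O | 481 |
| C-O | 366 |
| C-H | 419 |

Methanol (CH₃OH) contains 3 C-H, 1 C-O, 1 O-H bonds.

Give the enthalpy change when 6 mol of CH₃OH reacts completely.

ΔH = −3891 kJ

Bonds broken (reactants):
  C-H: 6 × 419 = 2514
  C-O: 2 × 366 = 732
  O-H: 2 × 471 = 942
  O=O: 3 × 481 = 1443
  Σ(broken) = 5631 kJ
Bonds formed (products):
  C=O: 4 × 790 = 3160
  O-H: 8 × 471 = 3768
  Σ(formed) = 6928 kJ
ΔH = Σ(broken) − Σ(formed) = 5631 − 6928 = −1297 kJ
For 3× the reaction as written: 3 × (−1297) = −3891 kJ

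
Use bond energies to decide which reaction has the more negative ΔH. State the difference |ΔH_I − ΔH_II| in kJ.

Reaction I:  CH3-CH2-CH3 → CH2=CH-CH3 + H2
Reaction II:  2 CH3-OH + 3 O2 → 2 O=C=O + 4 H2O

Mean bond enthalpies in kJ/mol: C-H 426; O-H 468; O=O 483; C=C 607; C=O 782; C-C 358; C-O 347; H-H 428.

Reaction I:
  Bonds broken (reactants):
    C-C: 2 × 358 = 716
    C-H: 8 × 426 = 3408
    Σ(broken) = 4124 kJ
  Bonds formed (products):
    C-C: 1 × 358 = 358
    C-H: 6 × 426 = 2556
    C=C: 1 × 607 = 607
    H-H: 1 × 428 = 428
    Σ(formed) = 3949 kJ
  ΔH_I = 4124 − 3949 = +175 kJ
Reaction II:
  Bonds broken (reactants):
    C-H: 6 × 426 = 2556
    C-O: 2 × 347 = 694
    O-H: 2 × 468 = 936
    O=O: 3 × 483 = 1449
    Σ(broken) = 5635 kJ
  Bonds formed (products):
    C=O: 4 × 782 = 3128
    O-H: 8 × 468 = 3744
    Σ(formed) = 6872 kJ
  ΔH_II = 5635 − 6872 = −1237 kJ
ΔH_I − ΔH_II = +1412 kJ, so reaction II has the more negative ΔH; |ΔH_I − ΔH_II| = 1412 kJ.

Reaction II, by 1412 kJ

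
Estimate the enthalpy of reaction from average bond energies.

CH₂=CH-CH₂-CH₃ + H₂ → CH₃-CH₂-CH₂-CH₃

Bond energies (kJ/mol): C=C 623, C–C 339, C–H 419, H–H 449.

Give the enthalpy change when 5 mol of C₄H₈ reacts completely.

ΔH = −525 kJ

Bonds broken (reactants):
  C–C: 2 × 339 = 678
  C–H: 8 × 419 = 3352
  C=C: 1 × 623 = 623
  H–H: 1 × 449 = 449
  Σ(broken) = 5102 kJ
Bonds formed (products):
  C–C: 3 × 339 = 1017
  C–H: 10 × 419 = 4190
  Σ(formed) = 5207 kJ
ΔH = Σ(broken) − Σ(formed) = 5102 − 5207 = −105 kJ
For 5× the reaction as written: 5 × (−105) = −525 kJ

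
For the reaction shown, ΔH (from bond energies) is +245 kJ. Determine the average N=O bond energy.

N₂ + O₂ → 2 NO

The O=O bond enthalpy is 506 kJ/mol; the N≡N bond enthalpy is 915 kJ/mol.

D(N=O) ≈ 588 kJ/mol

Let D be the N=O bond energy.
Σ(broken) = 1×915 + 1×506 = 1421
Σ(formed) = 2×D = 2D
ΔH = Σ(broken) − Σ(formed) = (1421) − (2D) = +1421 − 2D
Setting this equal to +245 kJ gives 2D = 1176, so D = 588 kJ/mol.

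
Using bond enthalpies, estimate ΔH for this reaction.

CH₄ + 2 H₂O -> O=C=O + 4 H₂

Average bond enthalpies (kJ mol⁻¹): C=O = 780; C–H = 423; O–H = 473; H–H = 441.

Bonds broken (reactants):
  C–H: 4 × 423 = 1692
  O–H: 4 × 473 = 1892
  Σ(broken) = 3584 kJ
Bonds formed (products):
  C=O: 2 × 780 = 1560
  H–H: 4 × 441 = 1764
  Σ(formed) = 3324 kJ
ΔH = Σ(broken) − Σ(formed) = 3584 − 3324 = +260 kJ

ΔH ≈ +260 kJ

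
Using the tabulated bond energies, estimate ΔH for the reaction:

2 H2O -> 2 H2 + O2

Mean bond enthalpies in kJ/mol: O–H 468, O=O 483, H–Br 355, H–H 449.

ΔH ≈ +491 kJ

Bonds broken (reactants):
  O–H: 4 × 468 = 1872
  Σ(broken) = 1872 kJ
Bonds formed (products):
  H–H: 2 × 449 = 898
  O=O: 1 × 483 = 483
  Σ(formed) = 1381 kJ
ΔH = Σ(broken) − Σ(formed) = 1872 − 1381 = +491 kJ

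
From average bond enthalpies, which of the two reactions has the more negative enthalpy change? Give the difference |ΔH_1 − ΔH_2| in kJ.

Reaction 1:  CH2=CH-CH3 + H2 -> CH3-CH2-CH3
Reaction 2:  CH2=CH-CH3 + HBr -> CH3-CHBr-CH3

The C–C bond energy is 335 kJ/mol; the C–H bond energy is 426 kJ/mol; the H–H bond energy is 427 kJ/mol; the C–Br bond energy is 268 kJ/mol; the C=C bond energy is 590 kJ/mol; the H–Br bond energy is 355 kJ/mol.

Reaction 1, by 86 kJ

Reaction 1:
  Bonds broken (reactants):
    C–C: 1 × 335 = 335
    C–H: 6 × 426 = 2556
    C=C: 1 × 590 = 590
    H–H: 1 × 427 = 427
    Σ(broken) = 3908 kJ
  Bonds formed (products):
    C–C: 2 × 335 = 670
    C–H: 8 × 426 = 3408
    Σ(formed) = 4078 kJ
  ΔH_1 = 3908 − 4078 = −170 kJ
Reaction 2:
  Bonds broken (reactants):
    C–C: 1 × 335 = 335
    C–H: 6 × 426 = 2556
    C=C: 1 × 590 = 590
    H–Br: 1 × 355 = 355
    Σ(broken) = 3836 kJ
  Bonds formed (products):
    C–Br: 1 × 268 = 268
    C–C: 2 × 335 = 670
    C–H: 7 × 426 = 2982
    Σ(formed) = 3920 kJ
  ΔH_2 = 3836 − 3920 = −84 kJ
ΔH_1 − ΔH_2 = −86 kJ, so reaction 1 has the more negative ΔH; |ΔH_1 − ΔH_2| = 86 kJ.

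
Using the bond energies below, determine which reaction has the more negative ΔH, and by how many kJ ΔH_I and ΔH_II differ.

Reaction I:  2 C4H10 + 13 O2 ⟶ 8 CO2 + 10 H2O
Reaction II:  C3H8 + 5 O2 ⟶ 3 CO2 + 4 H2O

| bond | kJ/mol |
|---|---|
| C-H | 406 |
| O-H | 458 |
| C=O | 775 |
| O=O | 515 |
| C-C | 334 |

Reaction I, by 2918 kJ

Reaction I:
  Bonds broken (reactants):
    C-C: 6 × 334 = 2004
    C-H: 20 × 406 = 8120
    O=O: 13 × 515 = 6695
    Σ(broken) = 16819 kJ
  Bonds formed (products):
    C=O: 16 × 775 = 12400
    O-H: 20 × 458 = 9160
    Σ(formed) = 21560 kJ
  ΔH_I = 16819 − 21560 = −4741 kJ
Reaction II:
  Bonds broken (reactants):
    C-C: 2 × 334 = 668
    C-H: 8 × 406 = 3248
    O=O: 5 × 515 = 2575
    Σ(broken) = 6491 kJ
  Bonds formed (products):
    C=O: 6 × 775 = 4650
    O-H: 8 × 458 = 3664
    Σ(formed) = 8314 kJ
  ΔH_II = 6491 − 8314 = −1823 kJ
ΔH_I − ΔH_II = −2918 kJ, so reaction I has the more negative ΔH; |ΔH_I − ΔH_II| = 2918 kJ.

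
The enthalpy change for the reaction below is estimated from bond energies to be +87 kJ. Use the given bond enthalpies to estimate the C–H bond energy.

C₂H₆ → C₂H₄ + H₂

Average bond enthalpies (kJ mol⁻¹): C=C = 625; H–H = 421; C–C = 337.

D(C–H) ≈ 398 kJ/mol

Let D be the C–H bond energy.
Σ(broken) = 1×337 + 6×D = 337 + 6D
Σ(formed) = 4×D + 1×625 + 1×421 = 1046 + 4D
ΔH = Σ(broken) − Σ(formed) = (337 + 6D) − (1046 + 4D) = −709 + 2D
Setting this equal to +87 kJ gives 2D = 796, so D = 398 kJ/mol.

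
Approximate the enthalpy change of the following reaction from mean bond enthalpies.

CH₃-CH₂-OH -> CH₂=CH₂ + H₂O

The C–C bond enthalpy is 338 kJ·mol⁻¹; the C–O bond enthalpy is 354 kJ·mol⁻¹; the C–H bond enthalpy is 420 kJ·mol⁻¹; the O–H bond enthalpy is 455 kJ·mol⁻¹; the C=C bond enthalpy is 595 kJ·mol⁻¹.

Bonds broken (reactants):
  C–C: 1 × 338 = 338
  C–H: 5 × 420 = 2100
  C–O: 1 × 354 = 354
  O–H: 1 × 455 = 455
  Σ(broken) = 3247 kJ
Bonds formed (products):
  C–H: 4 × 420 = 1680
  C=C: 1 × 595 = 595
  O–H: 2 × 455 = 910
  Σ(formed) = 3185 kJ
ΔH = Σ(broken) − Σ(formed) = 3247 − 3185 = +62 kJ

ΔH ≈ +62 kJ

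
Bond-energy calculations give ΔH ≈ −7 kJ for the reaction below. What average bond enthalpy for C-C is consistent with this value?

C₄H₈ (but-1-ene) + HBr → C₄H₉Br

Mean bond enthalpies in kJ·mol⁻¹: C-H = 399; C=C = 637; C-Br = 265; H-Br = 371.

Let D be the C-C bond energy.
Σ(broken) = 2×D + 8×399 + 1×637 + 1×371 = 4200 + 2D
Σ(formed) = 1×265 + 3×D + 9×399 = 3856 + 3D
ΔH = Σ(broken) − Σ(formed) = (4200 + 2D) − (3856 + 3D) = +344 − D
Setting this equal to −7 kJ gives D = 351 kJ/mol.

D(C-C) ≈ 351 kJ/mol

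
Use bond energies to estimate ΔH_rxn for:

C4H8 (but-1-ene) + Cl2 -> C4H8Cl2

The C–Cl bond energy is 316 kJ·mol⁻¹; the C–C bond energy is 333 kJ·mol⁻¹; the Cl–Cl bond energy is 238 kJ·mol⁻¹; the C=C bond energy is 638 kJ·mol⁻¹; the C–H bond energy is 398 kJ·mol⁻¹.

ΔH ≈ −89 kJ

Bonds broken (reactants):
  C–C: 2 × 333 = 666
  C–H: 8 × 398 = 3184
  C=C: 1 × 638 = 638
  Cl–Cl: 1 × 238 = 238
  Σ(broken) = 4726 kJ
Bonds formed (products):
  C–C: 3 × 333 = 999
  C–Cl: 2 × 316 = 632
  C–H: 8 × 398 = 3184
  Σ(formed) = 4815 kJ
ΔH = Σ(broken) − Σ(formed) = 4726 − 4815 = −89 kJ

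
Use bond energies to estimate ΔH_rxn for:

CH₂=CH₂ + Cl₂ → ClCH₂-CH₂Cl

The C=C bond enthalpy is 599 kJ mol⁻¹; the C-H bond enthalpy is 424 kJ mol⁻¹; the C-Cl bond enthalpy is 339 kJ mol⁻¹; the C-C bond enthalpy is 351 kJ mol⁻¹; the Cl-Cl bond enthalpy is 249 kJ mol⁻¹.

ΔH ≈ −181 kJ

Bonds broken (reactants):
  C-H: 4 × 424 = 1696
  C=C: 1 × 599 = 599
  Cl-Cl: 1 × 249 = 249
  Σ(broken) = 2544 kJ
Bonds formed (products):
  C-C: 1 × 351 = 351
  C-Cl: 2 × 339 = 678
  C-H: 4 × 424 = 1696
  Σ(formed) = 2725 kJ
ΔH = Σ(broken) − Σ(formed) = 2544 − 2725 = −181 kJ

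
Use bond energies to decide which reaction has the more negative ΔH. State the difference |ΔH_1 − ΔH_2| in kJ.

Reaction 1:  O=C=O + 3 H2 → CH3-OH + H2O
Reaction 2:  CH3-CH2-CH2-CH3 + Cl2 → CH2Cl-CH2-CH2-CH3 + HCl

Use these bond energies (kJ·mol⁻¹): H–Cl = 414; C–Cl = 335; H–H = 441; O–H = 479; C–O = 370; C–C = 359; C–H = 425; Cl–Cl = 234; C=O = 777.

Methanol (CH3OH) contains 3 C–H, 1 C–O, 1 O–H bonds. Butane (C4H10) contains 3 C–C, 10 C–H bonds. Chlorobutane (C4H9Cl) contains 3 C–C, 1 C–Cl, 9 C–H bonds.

Reaction 1, by 115 kJ

Reaction 1:
  Bonds broken (reactants):
    C=O: 2 × 777 = 1554
    H–H: 3 × 441 = 1323
    Σ(broken) = 2877 kJ
  Bonds formed (products):
    C–H: 3 × 425 = 1275
    C–O: 1 × 370 = 370
    O–H: 3 × 479 = 1437
    Σ(formed) = 3082 kJ
  ΔH_1 = 2877 − 3082 = −205 kJ
Reaction 2:
  Bonds broken (reactants):
    C–C: 3 × 359 = 1077
    C–H: 10 × 425 = 4250
    Cl–Cl: 1 × 234 = 234
    Σ(broken) = 5561 kJ
  Bonds formed (products):
    C–C: 3 × 359 = 1077
    C–Cl: 1 × 335 = 335
    C–H: 9 × 425 = 3825
    H–Cl: 1 × 414 = 414
    Σ(formed) = 5651 kJ
  ΔH_2 = 5561 − 5651 = −90 kJ
ΔH_1 − ΔH_2 = −115 kJ, so reaction 1 has the more negative ΔH; |ΔH_1 − ΔH_2| = 115 kJ.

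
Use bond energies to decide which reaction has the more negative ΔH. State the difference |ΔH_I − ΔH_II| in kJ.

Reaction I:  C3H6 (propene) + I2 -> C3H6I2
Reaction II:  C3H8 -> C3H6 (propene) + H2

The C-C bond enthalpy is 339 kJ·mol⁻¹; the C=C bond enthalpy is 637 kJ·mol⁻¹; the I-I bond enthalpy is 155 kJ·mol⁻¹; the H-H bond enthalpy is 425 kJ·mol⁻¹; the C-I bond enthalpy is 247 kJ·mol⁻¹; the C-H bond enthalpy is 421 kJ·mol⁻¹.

Reaction I:
  Bonds broken (reactants):
    C-C: 1 × 339 = 339
    C-H: 6 × 421 = 2526
    C=C: 1 × 637 = 637
    I-I: 1 × 155 = 155
    Σ(broken) = 3657 kJ
  Bonds formed (products):
    C-C: 2 × 339 = 678
    C-H: 6 × 421 = 2526
    C-I: 2 × 247 = 494
    Σ(formed) = 3698 kJ
  ΔH_I = 3657 − 3698 = −41 kJ
Reaction II:
  Bonds broken (reactants):
    C-C: 2 × 339 = 678
    C-H: 8 × 421 = 3368
    Σ(broken) = 4046 kJ
  Bonds formed (products):
    C-C: 1 × 339 = 339
    C-H: 6 × 421 = 2526
    C=C: 1 × 637 = 637
    H-H: 1 × 425 = 425
    Σ(formed) = 3927 kJ
  ΔH_II = 4046 − 3927 = +119 kJ
ΔH_I − ΔH_II = −160 kJ, so reaction I has the more negative ΔH; |ΔH_I − ΔH_II| = 160 kJ.

Reaction I, by 160 kJ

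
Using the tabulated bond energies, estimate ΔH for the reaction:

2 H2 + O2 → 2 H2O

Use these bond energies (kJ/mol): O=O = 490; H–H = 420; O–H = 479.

ΔH ≈ −586 kJ

Bonds broken (reactants):
  H–H: 2 × 420 = 840
  O=O: 1 × 490 = 490
  Σ(broken) = 1330 kJ
Bonds formed (products):
  O–H: 4 × 479 = 1916
  Σ(formed) = 1916 kJ
ΔH = Σ(broken) − Σ(formed) = 1330 − 1916 = −586 kJ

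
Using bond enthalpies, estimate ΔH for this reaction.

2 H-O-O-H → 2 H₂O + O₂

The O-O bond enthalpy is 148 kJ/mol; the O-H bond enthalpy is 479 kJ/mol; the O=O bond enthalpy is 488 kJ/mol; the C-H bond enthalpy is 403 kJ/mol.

ΔH ≈ −192 kJ

Bonds broken (reactants):
  O-H: 4 × 479 = 1916
  O-O: 2 × 148 = 296
  Σ(broken) = 2212 kJ
Bonds formed (products):
  O-H: 4 × 479 = 1916
  O=O: 1 × 488 = 488
  Σ(formed) = 2404 kJ
ΔH = Σ(broken) − Σ(formed) = 2212 − 2404 = −192 kJ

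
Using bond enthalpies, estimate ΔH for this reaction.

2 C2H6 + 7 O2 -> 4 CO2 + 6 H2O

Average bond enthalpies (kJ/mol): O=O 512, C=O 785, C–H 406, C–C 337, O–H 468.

Bonds broken (reactants):
  C–C: 2 × 337 = 674
  C–H: 12 × 406 = 4872
  O=O: 7 × 512 = 3584
  Σ(broken) = 9130 kJ
Bonds formed (products):
  C=O: 8 × 785 = 6280
  O–H: 12 × 468 = 5616
  Σ(formed) = 11896 kJ
ΔH = Σ(broken) − Σ(formed) = 9130 − 11896 = −2766 kJ

ΔH ≈ −2766 kJ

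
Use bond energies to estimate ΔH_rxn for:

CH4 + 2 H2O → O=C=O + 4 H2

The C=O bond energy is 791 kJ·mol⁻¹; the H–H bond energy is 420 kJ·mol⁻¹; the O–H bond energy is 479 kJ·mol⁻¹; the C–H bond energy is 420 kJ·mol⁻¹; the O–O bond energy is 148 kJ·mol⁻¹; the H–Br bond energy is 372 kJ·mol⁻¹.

Bonds broken (reactants):
  C–H: 4 × 420 = 1680
  O–H: 4 × 479 = 1916
  Σ(broken) = 3596 kJ
Bonds formed (products):
  C=O: 2 × 791 = 1582
  H–H: 4 × 420 = 1680
  Σ(formed) = 3262 kJ
ΔH = Σ(broken) − Σ(formed) = 3596 − 3262 = +334 kJ

ΔH ≈ +334 kJ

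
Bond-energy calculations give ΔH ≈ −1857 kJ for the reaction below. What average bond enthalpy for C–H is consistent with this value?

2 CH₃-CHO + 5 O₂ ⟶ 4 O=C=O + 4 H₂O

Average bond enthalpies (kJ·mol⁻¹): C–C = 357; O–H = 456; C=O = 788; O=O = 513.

Let D be the C–H bond energy.
Σ(broken) = 2×357 + 8×D + 2×788 + 5×513 = 4855 + 8D
Σ(formed) = 8×788 + 8×456 = 9952
ΔH = Σ(broken) − Σ(formed) = (4855 + 8D) − (9952) = −5097 + 8D
Setting this equal to −1857 kJ gives 8D = 3240, so D = 405 kJ/mol.

D(C–H) ≈ 405 kJ/mol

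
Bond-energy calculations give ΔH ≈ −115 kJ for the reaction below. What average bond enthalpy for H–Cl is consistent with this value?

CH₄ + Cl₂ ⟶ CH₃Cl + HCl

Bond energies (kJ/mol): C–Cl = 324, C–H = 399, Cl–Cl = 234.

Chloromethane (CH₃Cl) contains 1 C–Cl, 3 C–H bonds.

Let D be the H–Cl bond energy.
Σ(broken) = 4×399 + 1×234 = 1830
Σ(formed) = 1×324 + 3×399 + 1×D = 1521 + D
ΔH = Σ(broken) − Σ(formed) = (1830) − (1521 + D) = +309 − D
Setting this equal to −115 kJ gives D = 424 kJ/mol.

D(H–Cl) ≈ 424 kJ/mol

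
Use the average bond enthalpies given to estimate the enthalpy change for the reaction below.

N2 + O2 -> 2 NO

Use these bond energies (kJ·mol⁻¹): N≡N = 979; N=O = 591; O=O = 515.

Bonds broken (reactants):
  N≡N: 1 × 979 = 979
  O=O: 1 × 515 = 515
  Σ(broken) = 1494 kJ
Bonds formed (products):
  N=O: 2 × 591 = 1182
  Σ(formed) = 1182 kJ
ΔH = Σ(broken) − Σ(formed) = 1494 − 1182 = +312 kJ

ΔH ≈ +312 kJ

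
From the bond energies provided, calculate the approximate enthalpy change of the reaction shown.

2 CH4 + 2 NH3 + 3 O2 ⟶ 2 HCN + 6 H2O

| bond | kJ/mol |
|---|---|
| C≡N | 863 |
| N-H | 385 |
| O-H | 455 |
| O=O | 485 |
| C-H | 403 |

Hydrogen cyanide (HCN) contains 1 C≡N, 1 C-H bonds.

ΔH ≈ −1003 kJ

Bonds broken (reactants):
  C-H: 8 × 403 = 3224
  N-H: 6 × 385 = 2310
  O=O: 3 × 485 = 1455
  Σ(broken) = 6989 kJ
Bonds formed (products):
  C≡N: 2 × 863 = 1726
  C-H: 2 × 403 = 806
  O-H: 12 × 455 = 5460
  Σ(formed) = 7992 kJ
ΔH = Σ(broken) − Σ(formed) = 6989 − 7992 = −1003 kJ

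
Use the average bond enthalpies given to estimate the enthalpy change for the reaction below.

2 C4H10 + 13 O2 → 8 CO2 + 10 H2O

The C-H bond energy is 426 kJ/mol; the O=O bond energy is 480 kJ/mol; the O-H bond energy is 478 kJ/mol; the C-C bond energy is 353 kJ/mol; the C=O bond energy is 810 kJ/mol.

ΔH ≈ −5642 kJ

Bonds broken (reactants):
  C-C: 6 × 353 = 2118
  C-H: 20 × 426 = 8520
  O=O: 13 × 480 = 6240
  Σ(broken) = 16878 kJ
Bonds formed (products):
  C=O: 16 × 810 = 12960
  O-H: 20 × 478 = 9560
  Σ(formed) = 22520 kJ
ΔH = Σ(broken) − Σ(formed) = 16878 − 22520 = −5642 kJ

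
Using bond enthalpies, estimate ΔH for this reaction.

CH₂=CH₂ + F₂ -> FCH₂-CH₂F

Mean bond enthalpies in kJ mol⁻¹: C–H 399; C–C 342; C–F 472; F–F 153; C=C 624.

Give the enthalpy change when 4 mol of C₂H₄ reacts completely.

ΔH = −2036 kJ

Bonds broken (reactants):
  C–H: 4 × 399 = 1596
  C=C: 1 × 624 = 624
  F–F: 1 × 153 = 153
  Σ(broken) = 2373 kJ
Bonds formed (products):
  C–C: 1 × 342 = 342
  C–F: 2 × 472 = 944
  C–H: 4 × 399 = 1596
  Σ(formed) = 2882 kJ
ΔH = Σ(broken) − Σ(formed) = 2373 − 2882 = −509 kJ
For 4× the reaction as written: 4 × (−509) = −2036 kJ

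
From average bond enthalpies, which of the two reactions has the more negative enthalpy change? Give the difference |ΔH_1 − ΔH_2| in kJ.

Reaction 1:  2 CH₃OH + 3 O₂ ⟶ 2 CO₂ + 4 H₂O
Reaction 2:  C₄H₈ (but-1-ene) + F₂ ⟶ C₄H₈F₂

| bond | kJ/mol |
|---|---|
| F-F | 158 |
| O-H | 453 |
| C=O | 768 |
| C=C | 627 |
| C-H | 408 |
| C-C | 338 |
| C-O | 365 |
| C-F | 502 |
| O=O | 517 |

Reaction 1, by 504 kJ

Reaction 1:
  Bonds broken (reactants):
    C-H: 6 × 408 = 2448
    C-O: 2 × 365 = 730
    O-H: 2 × 453 = 906
    O=O: 3 × 517 = 1551
    Σ(broken) = 5635 kJ
  Bonds formed (products):
    C=O: 4 × 768 = 3072
    O-H: 8 × 453 = 3624
    Σ(formed) = 6696 kJ
  ΔH_1 = 5635 − 6696 = −1061 kJ
Reaction 2:
  Bonds broken (reactants):
    C-C: 2 × 338 = 676
    C-H: 8 × 408 = 3264
    C=C: 1 × 627 = 627
    F-F: 1 × 158 = 158
    Σ(broken) = 4725 kJ
  Bonds formed (products):
    C-C: 3 × 338 = 1014
    C-F: 2 × 502 = 1004
    C-H: 8 × 408 = 3264
    Σ(formed) = 5282 kJ
  ΔH_2 = 4725 − 5282 = −557 kJ
ΔH_1 − ΔH_2 = −504 kJ, so reaction 1 has the more negative ΔH; |ΔH_1 − ΔH_2| = 504 kJ.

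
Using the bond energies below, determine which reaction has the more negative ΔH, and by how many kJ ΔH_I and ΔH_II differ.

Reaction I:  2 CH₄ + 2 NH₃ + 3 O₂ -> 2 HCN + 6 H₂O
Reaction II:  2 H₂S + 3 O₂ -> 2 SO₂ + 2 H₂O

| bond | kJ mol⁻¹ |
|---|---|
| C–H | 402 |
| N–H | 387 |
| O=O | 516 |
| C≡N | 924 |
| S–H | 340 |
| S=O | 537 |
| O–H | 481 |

Reaction I:
  Bonds broken (reactants):
    C–H: 8 × 402 = 3216
    N–H: 6 × 387 = 2322
    O=O: 3 × 516 = 1548
    Σ(broken) = 7086 kJ
  Bonds formed (products):
    C≡N: 2 × 924 = 1848
    C–H: 2 × 402 = 804
    O–H: 12 × 481 = 5772
    Σ(formed) = 8424 kJ
  ΔH_I = 7086 − 8424 = −1338 kJ
Reaction II:
  Bonds broken (reactants):
    O=O: 3 × 516 = 1548
    S–H: 4 × 340 = 1360
    Σ(broken) = 2908 kJ
  Bonds formed (products):
    O–H: 4 × 481 = 1924
    S=O: 4 × 537 = 2148
    Σ(formed) = 4072 kJ
  ΔH_II = 2908 − 4072 = −1164 kJ
ΔH_I − ΔH_II = −174 kJ, so reaction I has the more negative ΔH; |ΔH_I − ΔH_II| = 174 kJ.

Reaction I, by 174 kJ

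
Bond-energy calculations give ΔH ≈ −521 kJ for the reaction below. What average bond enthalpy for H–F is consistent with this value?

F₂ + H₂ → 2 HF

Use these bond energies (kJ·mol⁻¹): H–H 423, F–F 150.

D(H–F) ≈ 547 kJ/mol

Let D be the H–F bond energy.
Σ(broken) = 1×150 + 1×423 = 573
Σ(formed) = 2×D = 2D
ΔH = Σ(broken) − Σ(formed) = (573) − (2D) = +573 − 2D
Setting this equal to −521 kJ gives 2D = 1094, so D = 547 kJ/mol.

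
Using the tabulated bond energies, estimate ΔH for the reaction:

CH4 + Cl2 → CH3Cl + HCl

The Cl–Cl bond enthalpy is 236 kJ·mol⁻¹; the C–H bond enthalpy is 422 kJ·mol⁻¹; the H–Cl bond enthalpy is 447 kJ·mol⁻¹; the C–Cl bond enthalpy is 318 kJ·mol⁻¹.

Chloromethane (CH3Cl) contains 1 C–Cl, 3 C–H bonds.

ΔH ≈ −107 kJ

Bonds broken (reactants):
  C–H: 4 × 422 = 1688
  Cl–Cl: 1 × 236 = 236
  Σ(broken) = 1924 kJ
Bonds formed (products):
  C–Cl: 1 × 318 = 318
  C–H: 3 × 422 = 1266
  H–Cl: 1 × 447 = 447
  Σ(formed) = 2031 kJ
ΔH = Σ(broken) − Σ(formed) = 1924 − 2031 = −107 kJ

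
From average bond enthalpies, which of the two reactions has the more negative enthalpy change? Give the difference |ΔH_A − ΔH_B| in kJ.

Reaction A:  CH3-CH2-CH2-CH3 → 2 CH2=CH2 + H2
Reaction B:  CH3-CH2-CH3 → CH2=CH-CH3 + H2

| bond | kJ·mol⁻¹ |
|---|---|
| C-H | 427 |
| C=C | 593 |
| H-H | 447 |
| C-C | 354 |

Reaction A:
  Bonds broken (reactants):
    C-C: 3 × 354 = 1062
    C-H: 10 × 427 = 4270
    Σ(broken) = 5332 kJ
  Bonds formed (products):
    C-H: 8 × 427 = 3416
    C=C: 2 × 593 = 1186
    H-H: 1 × 447 = 447
    Σ(formed) = 5049 kJ
  ΔH_A = 5332 − 5049 = +283 kJ
Reaction B:
  Bonds broken (reactants):
    C-C: 2 × 354 = 708
    C-H: 8 × 427 = 3416
    Σ(broken) = 4124 kJ
  Bonds formed (products):
    C-C: 1 × 354 = 354
    C-H: 6 × 427 = 2562
    C=C: 1 × 593 = 593
    H-H: 1 × 447 = 447
    Σ(formed) = 3956 kJ
  ΔH_B = 4124 − 3956 = +168 kJ
ΔH_A − ΔH_B = +115 kJ, so reaction B has the more negative ΔH; |ΔH_A − ΔH_B| = 115 kJ.

Reaction B, by 115 kJ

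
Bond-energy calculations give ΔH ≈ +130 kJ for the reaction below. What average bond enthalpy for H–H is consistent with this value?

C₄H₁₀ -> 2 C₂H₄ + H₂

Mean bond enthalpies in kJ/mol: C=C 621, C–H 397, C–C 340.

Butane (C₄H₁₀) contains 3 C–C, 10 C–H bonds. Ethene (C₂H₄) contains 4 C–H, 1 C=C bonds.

Let D be the H–H bond energy.
Σ(broken) = 3×340 + 10×397 = 4990
Σ(formed) = 8×397 + 2×621 + 1×D = 4418 + D
ΔH = Σ(broken) − Σ(formed) = (4990) − (4418 + D) = +572 − D
Setting this equal to +130 kJ gives D = 442 kJ/mol.

D(H–H) ≈ 442 kJ/mol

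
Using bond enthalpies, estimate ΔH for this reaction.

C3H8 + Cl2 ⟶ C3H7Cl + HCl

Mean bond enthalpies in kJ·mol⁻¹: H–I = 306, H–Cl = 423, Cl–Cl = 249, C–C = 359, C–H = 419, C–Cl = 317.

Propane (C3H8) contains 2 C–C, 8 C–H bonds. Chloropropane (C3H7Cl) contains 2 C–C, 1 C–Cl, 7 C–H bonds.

Bonds broken (reactants):
  C–C: 2 × 359 = 718
  C–H: 8 × 419 = 3352
  Cl–Cl: 1 × 249 = 249
  Σ(broken) = 4319 kJ
Bonds formed (products):
  C–C: 2 × 359 = 718
  C–Cl: 1 × 317 = 317
  C–H: 7 × 419 = 2933
  H–Cl: 1 × 423 = 423
  Σ(formed) = 4391 kJ
ΔH = Σ(broken) − Σ(formed) = 4319 − 4391 = −72 kJ

ΔH ≈ −72 kJ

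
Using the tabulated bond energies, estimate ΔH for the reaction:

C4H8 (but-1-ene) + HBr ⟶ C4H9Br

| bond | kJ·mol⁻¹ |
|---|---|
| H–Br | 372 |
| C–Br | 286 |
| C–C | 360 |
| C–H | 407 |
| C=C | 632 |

Bonds broken (reactants):
  C–C: 2 × 360 = 720
  C–H: 8 × 407 = 3256
  C=C: 1 × 632 = 632
  H–Br: 1 × 372 = 372
  Σ(broken) = 4980 kJ
Bonds formed (products):
  C–Br: 1 × 286 = 286
  C–C: 3 × 360 = 1080
  C–H: 9 × 407 = 3663
  Σ(formed) = 5029 kJ
ΔH = Σ(broken) − Σ(formed) = 4980 − 5029 = −49 kJ

ΔH ≈ −49 kJ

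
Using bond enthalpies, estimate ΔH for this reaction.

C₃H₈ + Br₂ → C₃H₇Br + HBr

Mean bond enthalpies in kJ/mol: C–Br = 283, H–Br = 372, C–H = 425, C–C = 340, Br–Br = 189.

ΔH ≈ −41 kJ

Bonds broken (reactants):
  Br–Br: 1 × 189 = 189
  C–C: 2 × 340 = 680
  C–H: 8 × 425 = 3400
  Σ(broken) = 4269 kJ
Bonds formed (products):
  C–Br: 1 × 283 = 283
  C–C: 2 × 340 = 680
  C–H: 7 × 425 = 2975
  H–Br: 1 × 372 = 372
  Σ(formed) = 4310 kJ
ΔH = Σ(broken) − Σ(formed) = 4269 − 4310 = −41 kJ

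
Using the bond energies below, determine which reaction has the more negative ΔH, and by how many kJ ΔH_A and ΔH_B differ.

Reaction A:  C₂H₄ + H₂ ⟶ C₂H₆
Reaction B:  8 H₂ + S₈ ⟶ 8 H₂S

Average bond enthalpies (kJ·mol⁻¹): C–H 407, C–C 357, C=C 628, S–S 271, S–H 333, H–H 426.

Reaction A:
  Bonds broken (reactants):
    C–H: 4 × 407 = 1628
    C=C: 1 × 628 = 628
    H–H: 1 × 426 = 426
    Σ(broken) = 2682 kJ
  Bonds formed (products):
    C–C: 1 × 357 = 357
    C–H: 6 × 407 = 2442
    Σ(formed) = 2799 kJ
  ΔH_A = 2682 − 2799 = −117 kJ
Reaction B:
  Bonds broken (reactants):
    H–H: 8 × 426 = 3408
    S–S: 8 × 271 = 2168
    Σ(broken) = 5576 kJ
  Bonds formed (products):
    S–H: 16 × 333 = 5328
    Σ(formed) = 5328 kJ
  ΔH_B = 5576 − 5328 = +248 kJ
ΔH_A − ΔH_B = −365 kJ, so reaction A has the more negative ΔH; |ΔH_A − ΔH_B| = 365 kJ.

Reaction A, by 365 kJ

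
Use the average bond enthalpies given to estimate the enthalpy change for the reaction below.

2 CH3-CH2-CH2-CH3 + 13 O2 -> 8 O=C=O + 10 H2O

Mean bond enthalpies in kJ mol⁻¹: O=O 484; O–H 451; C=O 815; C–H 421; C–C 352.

ΔH ≈ −5236 kJ

Bonds broken (reactants):
  C–C: 6 × 352 = 2112
  C–H: 20 × 421 = 8420
  O=O: 13 × 484 = 6292
  Σ(broken) = 16824 kJ
Bonds formed (products):
  C=O: 16 × 815 = 13040
  O–H: 20 × 451 = 9020
  Σ(formed) = 22060 kJ
ΔH = Σ(broken) − Σ(formed) = 16824 − 22060 = −5236 kJ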